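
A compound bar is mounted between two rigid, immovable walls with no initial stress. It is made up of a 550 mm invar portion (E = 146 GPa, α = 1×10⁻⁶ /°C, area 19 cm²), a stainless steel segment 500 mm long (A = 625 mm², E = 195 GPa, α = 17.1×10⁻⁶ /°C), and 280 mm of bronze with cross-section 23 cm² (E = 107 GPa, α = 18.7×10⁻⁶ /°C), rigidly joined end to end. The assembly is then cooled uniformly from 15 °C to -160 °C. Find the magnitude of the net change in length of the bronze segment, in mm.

|ΔL| ≈ 0.521 mm

If the supports were absent, the total length change would be Σ αᵢΔT Lᵢ = 1×10⁻⁶×175×550 + 17.1×10⁻⁶×175×500 + 18.7×10⁻⁶×175×280 = 2.509 mm.
The rigid supports impose zero overall length change; the single axial force P common to all segments must satisfy P Σ Lᵢ/(AᵢEᵢ) = δ_free.
Σ Lᵢ/(AᵢEᵢ) = 550/(1900×146×10³) + 500/(625×195×10³) + 280/(2300×107×10³) = 7.223×10⁻⁶ mm/N.
Hence P = δ_free / Σ(L/AE) = 2.509/7.223×10⁻⁶ = 347.3 kN (tensile).
For the bronze segment, free thermal change = 18.7×10⁻⁶×175×280 = 0.9163 mm and elastic change from P = 347300×280/(2300×107×10³) = 0.3952 mm; these oppose, so the net change is 0.521 mm (segment shortens).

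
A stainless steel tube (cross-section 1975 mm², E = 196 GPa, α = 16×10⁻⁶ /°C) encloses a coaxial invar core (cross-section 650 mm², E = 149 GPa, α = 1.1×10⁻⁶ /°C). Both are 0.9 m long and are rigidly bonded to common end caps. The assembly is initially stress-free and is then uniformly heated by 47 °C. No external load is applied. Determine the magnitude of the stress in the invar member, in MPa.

σ ≈ 83.5 MPa (tensile)

Both members must finish at the same length. With the larger α, the stainless steel tends to over-expand; the plates restrain it, putting the stainless steel in compression and the invar in tension. With no external load the two internal forces are equal and opposite, magnitude P.
Equating the net (thermal + elastic) strains gives |α₁ − α₂|·ΔT = P·[1/(A₁E₁) + 1/(A₂E₂)].
|α₁ − α₂|·ΔT = 14.9×10⁻⁶ × 47 = 0.0007003.
1/(A₁E₁) + 1/(A₂E₂) = 1/(1975×196×10³) + 1/(650×149×10³) = 1.291×10⁻⁸ N⁻¹.
P = 0.0007003 / 1.291×10⁻⁸ = 54250 N = 54.25 kN.
σ_{invar} = P/A₂ = 54250/650 = 83.46 MPa, tensile.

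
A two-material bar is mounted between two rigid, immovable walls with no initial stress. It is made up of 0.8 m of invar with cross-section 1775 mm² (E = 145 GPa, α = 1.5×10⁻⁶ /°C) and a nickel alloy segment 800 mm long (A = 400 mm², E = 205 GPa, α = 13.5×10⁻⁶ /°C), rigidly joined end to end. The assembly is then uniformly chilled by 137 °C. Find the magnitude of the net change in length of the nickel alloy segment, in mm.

|ΔL| ≈ 0.233 mm

With the walls removed the bar would change length by δ_free = Σ αᵢΔT Lᵢ = 1.5×10⁻⁶×137×800 + 13.5×10⁻⁶×137×800 = 1.644 mm.
Since the ends are fixed, an axial force P builds up, equal in every segment, with P · Σ Lᵢ/(AᵢEᵢ) = δ_free.
Σ Lᵢ/(AᵢEᵢ) = 800/(1775×145×10³) + 800/(400×205×10³) = 1.286×10⁻⁵ mm/N.
So P = 1.644 / 1.286×10⁻⁵ = 127.8 kN, tensile.
For the nickel alloy segment, free thermal change = 13.5×10⁻⁶×137×800 = 1.48 mm and elastic change from P = 127800×800/(400×205×10³) = 1.247 mm; these oppose, so the net change is 0.233 mm (segment shortens).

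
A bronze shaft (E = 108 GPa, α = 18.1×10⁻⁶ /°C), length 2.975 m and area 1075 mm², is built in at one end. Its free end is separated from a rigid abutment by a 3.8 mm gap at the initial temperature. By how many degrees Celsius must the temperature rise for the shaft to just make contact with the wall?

Contact occurs when the free expansion equals the gap: αΔT L = 3.8 mm.
So ΔT = g/(αL) = 3.8/(18.1×10⁻⁶ × 2975) = 70.57 °C.

ΔT ≈ 70.6 °C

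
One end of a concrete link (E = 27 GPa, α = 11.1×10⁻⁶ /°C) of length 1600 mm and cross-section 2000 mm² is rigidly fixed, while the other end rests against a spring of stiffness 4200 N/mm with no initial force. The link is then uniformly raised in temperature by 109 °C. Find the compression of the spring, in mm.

The unrestrained thermal change is αΔT L = 11.1×10⁻⁶ × 109 × 1600 = 1.936 mm.
With a force P in the spring, the elastic change of the link is PL/(AE) and that of the spring is P/k; compatibility requires their sum to equal δ_free.
So P = δ_free / [L/(AE) + 1/k] = 1.936 / [ 1600/(2000×27×10³) + 1/(4200) ].
P = 1.936 / 0.0002677 = 7231 N.
Spring compression = P/k = 7231/(4200) = 1.722 mm.

δ ≈ 1.72 mm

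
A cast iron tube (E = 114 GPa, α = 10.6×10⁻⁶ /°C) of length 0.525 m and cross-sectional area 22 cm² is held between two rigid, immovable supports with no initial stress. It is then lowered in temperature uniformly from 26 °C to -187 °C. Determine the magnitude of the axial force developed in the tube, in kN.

The ends cannot move, so σ = EαΔT = 114×10³ × 10.6×10⁻⁶ × 213 = 257.4 MPa.
Then P = σA = 257.4 × 2200 mm² = 566.3 kN, tensile.

P ≈ 566 kN (tensile)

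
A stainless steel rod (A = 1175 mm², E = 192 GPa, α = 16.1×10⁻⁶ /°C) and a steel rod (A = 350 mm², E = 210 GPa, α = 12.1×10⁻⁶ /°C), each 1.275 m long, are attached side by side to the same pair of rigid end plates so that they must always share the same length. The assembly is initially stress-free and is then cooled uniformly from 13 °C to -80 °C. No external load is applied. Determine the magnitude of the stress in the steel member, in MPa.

σ ≈ 58.9 MPa (compressive)

The stainless steel has the larger α, so on cooling it would change length more than the steel if both were free. The rigid plates force a common final length, so the stainless steel is put into tension and the steel into compression, with equal and opposite forces P (no external load).
Setting the final lengths equal and cancelling L: (α₁ − α₂)ΔT = P/(A₁E₁) + P/(A₂E₂).
|α₁ − α₂|·ΔT = 4×10⁻⁶ × 93 = 0.000372.
1/(A₁E₁) + 1/(A₂E₂) = 1/(1175×192×10³) + 1/(350×210×10³) = 1.804×10⁻⁸ N⁻¹.
So P = 0.000372 / 1.804×10⁻⁸ = 20.62 kN.
σ_{steel} = P/A₂ = 20620/350 = 58.92 MPa, compressive.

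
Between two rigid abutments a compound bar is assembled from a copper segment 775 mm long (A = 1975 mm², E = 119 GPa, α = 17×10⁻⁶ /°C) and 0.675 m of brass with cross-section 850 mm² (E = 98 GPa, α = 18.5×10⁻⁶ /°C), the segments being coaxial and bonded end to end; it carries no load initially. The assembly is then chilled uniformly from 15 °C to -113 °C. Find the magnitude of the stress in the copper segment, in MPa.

σ ≈ 146 MPa (tensile)

If the supports were absent, the total length change would be Σ αᵢΔT Lᵢ = 17×10⁻⁶×128×775 + 18.5×10⁻⁶×128×675 = 3.285 mm.
The walls prevent any net length change, so an axial force P (same in every segment) develops. Compatibility: P · Σ Lᵢ/(AᵢEᵢ) = δ_free.
Σ Lᵢ/(AᵢEᵢ) = 775/(1975×119×10³) + 675/(850×98×10³) = 1.14×10⁻⁵ mm/N.
So P = 3.285 / 1.14×10⁻⁵ = 288.1 kN, tensile.
σ_{copper} = P / A = 288100 / 1975 = 145.9 MPa.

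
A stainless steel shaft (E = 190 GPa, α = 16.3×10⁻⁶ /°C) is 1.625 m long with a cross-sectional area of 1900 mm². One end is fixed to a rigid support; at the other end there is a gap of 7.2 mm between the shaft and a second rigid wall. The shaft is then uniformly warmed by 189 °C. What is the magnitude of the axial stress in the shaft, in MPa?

If the wall were absent the shaft would grow by αΔT L = 16.3×10⁻⁶ × 189 × 1625 = 5.006 mm.
Since δ_free = 5.01 mm is less than the 7.2 mm gap, the shaft never touches the wall. No axial force develops.

σ ≈ 0 MPa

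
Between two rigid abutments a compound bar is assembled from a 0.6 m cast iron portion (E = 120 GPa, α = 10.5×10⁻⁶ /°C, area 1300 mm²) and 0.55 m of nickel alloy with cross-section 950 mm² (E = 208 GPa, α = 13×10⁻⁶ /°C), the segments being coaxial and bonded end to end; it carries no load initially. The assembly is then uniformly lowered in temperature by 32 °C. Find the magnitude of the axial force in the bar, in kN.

If the supports were absent, the total length change would be Σ αᵢΔT Lᵢ = 10.5×10⁻⁶×32×600 + 13×10⁻⁶×32×550 = 0.4304 mm.
The walls prevent any net length change, so an axial force P (same in every segment) develops. Compatibility: P · Σ Lᵢ/(AᵢEᵢ) = δ_free.
The series flexibility is Σ Lᵢ/(AᵢEᵢ) = 600/(1300×120×10³) + 550/(950×208×10³) = 6.63×10⁻⁶ mm/N.
So P = 0.4304 / 6.63×10⁻⁶ = 64.92 kN, tensile.

P ≈ 64.9 kN (tensile)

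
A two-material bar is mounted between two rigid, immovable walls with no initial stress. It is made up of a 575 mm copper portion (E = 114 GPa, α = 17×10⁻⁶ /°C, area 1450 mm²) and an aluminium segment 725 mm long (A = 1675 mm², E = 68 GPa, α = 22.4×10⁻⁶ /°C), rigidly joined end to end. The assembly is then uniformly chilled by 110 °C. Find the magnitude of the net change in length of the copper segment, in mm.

Free thermal contraction of the whole bar: Σ αᵢΔT Lᵢ = 17×10⁻⁶×110×575 + 22.4×10⁻⁶×110×725 = 2.862 mm.
The walls prevent any net length change, so an axial force P (same in every segment) develops. Compatibility: P · Σ Lᵢ/(AᵢEᵢ) = δ_free.
Σ Lᵢ/(AᵢEᵢ) = 575/(1450×114×10³) + 725/(1675×68×10³) = 9.844×10⁻⁶ mm/N.
P = 2.862 / 9.844×10⁻⁶ = 290700 N = 290.7 kN, tensile.
For the copper segment, free thermal change = 17×10⁻⁶×110×575 = 1.075 mm and elastic change from P = 290700×575/(1450×114×10³) = 1.011 mm; these oppose, so the net change is 0.064 mm (segment shortens).

|ΔL| ≈ 0.064 mm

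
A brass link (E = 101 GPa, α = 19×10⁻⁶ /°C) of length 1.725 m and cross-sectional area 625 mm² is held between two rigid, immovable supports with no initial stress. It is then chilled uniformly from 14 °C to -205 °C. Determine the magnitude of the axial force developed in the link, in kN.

P ≈ 263 kN (tensile)

The ends cannot move, so σ = EαΔT = 101×10³ × 19×10⁻⁶ × 219 = 420.3 MPa.
Then P = σA = 420.3 × 625 mm² = 262.7 kN, tensile.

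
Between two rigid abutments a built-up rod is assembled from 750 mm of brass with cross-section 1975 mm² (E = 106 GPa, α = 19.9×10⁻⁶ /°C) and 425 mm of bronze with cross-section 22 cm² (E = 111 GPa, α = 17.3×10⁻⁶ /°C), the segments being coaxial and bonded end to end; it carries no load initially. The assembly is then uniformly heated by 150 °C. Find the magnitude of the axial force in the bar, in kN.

With the walls removed the bar would change length by δ_free = Σ αᵢΔT Lᵢ = 19.9×10⁻⁶×150×750 + 17.3×10⁻⁶×150×425 = 3.342 mm.
The rigid supports impose zero overall length change; the single axial force P common to all segments must satisfy P Σ Lᵢ/(AᵢEᵢ) = δ_free.
Σ Lᵢ/(AᵢEᵢ) = 750/(1975×106×10³) + 425/(2200×111×10³) = 5.323×10⁻⁶ mm/N.
P = 3.342 / 5.323×10⁻⁶ = 627800 N = 627.8 kN, compressive.

P ≈ 628 kN (compressive)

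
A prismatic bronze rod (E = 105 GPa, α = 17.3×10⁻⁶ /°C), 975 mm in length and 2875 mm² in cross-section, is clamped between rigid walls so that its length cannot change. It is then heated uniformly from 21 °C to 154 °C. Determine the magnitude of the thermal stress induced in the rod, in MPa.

Because both ends are immovable the net strain is zero, and the suppressed thermal strain is αΔT = 17.3×10⁻⁶ × 133 = 2300.9×10⁻⁶.
σ = EαΔT = 105×10³ × 17.3×10⁻⁶ × 133 = 241.6 MPa (compressive; the rod is trying to expand).

σ ≈ 242 MPa (compressive)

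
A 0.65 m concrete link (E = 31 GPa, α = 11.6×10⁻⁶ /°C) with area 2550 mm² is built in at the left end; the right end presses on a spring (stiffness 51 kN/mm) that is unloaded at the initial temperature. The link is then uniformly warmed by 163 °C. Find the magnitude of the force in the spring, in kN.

P ≈ 44.2 kN

If the spring were absent the link would lengthen by αΔT L = 11.6×10⁻⁶ × 163 × 650 = 1.229 mm.
Let P be the compressive force at the spring. The link shortens elastically by PL/(AE) and the spring compresses by P/k; together these equal δ_free.
P [ L/(AE) + 1/k ] = δ_free → P [ 650/(2550×31×10³) + 1/(51×10³) ] = 1.229.
P = 1.229 / 2.783×10⁻⁵ = 44160 N.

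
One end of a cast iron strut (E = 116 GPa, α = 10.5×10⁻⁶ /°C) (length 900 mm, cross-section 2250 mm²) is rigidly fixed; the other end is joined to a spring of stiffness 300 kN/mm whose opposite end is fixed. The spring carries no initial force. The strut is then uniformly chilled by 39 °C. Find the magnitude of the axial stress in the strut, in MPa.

σ ≈ 24.2 MPa (tensile)

The unrestrained thermal change is αΔT L = 10.5×10⁻⁶ × 39 × 900 = 0.3685 mm.
Let P be the tensile force in the spring. The strut extends elastically by PL/(AE) and the spring stretches by P/k; together these equal δ_free.
So P = δ_free / [L/(AE) + 1/k] = 0.3685 / [ 900/(2250×116×10³) + 1/(300×10³) ].
P = 0.3685 / 6.782×10⁻⁶ = 54350 N.
σ = P/A = 54350/2250 = 24.15 MPa.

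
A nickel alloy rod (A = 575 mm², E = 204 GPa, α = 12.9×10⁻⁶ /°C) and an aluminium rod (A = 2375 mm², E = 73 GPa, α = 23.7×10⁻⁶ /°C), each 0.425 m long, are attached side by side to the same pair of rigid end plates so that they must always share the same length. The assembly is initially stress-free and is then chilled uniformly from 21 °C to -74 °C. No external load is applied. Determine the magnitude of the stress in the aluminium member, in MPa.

Both members must finish at the same length. With the larger α, the aluminium tends to over-contract; the plates restrain it, putting the aluminium in tension and the nickel alloy in compression. With no external load the two internal forces are equal and opposite, magnitude P.
Compatibility of the two members (thermal + elastic change equal): (α₁ − α₂)ΔT = P·[1/(A₁E₁) + 1/(A₂E₂)].
|α₁ − α₂|·ΔT = 10.8×10⁻⁶ × 95 = 0.001026.
1/(A₁E₁) + 1/(A₂E₂) = 1/(575×204×10³) + 1/(2375×73×10³) = 1.429×10⁻⁸ N⁻¹.
So P = 0.001026 / 1.429×10⁻⁸ = 71.78 kN.
σ_{aluminium} = P/A₂ = 71780/2375 = 30.22 MPa, tensile.

σ ≈ 30.2 MPa (tensile)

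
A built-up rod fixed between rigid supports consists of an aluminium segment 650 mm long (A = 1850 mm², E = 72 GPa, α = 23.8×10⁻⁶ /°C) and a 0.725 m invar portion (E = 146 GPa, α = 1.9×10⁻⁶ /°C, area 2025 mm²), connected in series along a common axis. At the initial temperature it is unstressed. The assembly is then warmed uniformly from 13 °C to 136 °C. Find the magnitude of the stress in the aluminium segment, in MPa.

σ ≈ 153 MPa (compressive)

If the supports were absent, the total length change would be Σ αᵢΔT Lᵢ = 23.8×10⁻⁶×123×650 + 1.9×10⁻⁶×123×725 = 2.072 mm.
The walls prevent any net length change, so an axial force P (same in every segment) develops. Compatibility: P · Σ Lᵢ/(AᵢEᵢ) = δ_free.
The series flexibility is Σ Lᵢ/(AᵢEᵢ) = 650/(1850×72×10³) + 725/(2025×146×10³) = 7.332×10⁻⁶ mm/N.
P = 2.072 / 7.332×10⁻⁶ = 282600 N = 282.6 kN, compressive.
σ_{aluminium} = P / A = 282600 / 1850 = 152.8 MPa.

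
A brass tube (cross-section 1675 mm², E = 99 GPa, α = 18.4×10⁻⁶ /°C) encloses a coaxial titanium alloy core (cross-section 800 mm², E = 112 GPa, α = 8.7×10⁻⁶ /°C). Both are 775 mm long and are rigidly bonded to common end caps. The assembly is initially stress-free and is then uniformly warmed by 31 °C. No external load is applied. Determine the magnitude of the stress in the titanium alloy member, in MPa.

σ ≈ 21.9 MPa (tensile)

Equilibrium of a rigid end plate with no external load gives equal and opposite internal forces ±P in the two members. Since α_{brass} > α_{titanium alloy}, heating drives the brass into compression and the titanium alloy into tension.
Compatibility of the two members (thermal + elastic change equal): (α₁ − α₂)ΔT = P·[1/(A₁E₁) + 1/(A₂E₂)].
|α₁ − α₂|·ΔT = 9.7×10⁻⁶ × 31 = 0.0003007.
1/(A₁E₁) + 1/(A₂E₂) = 1/(1675×99×10³) + 1/(800×112×10³) = 1.719×10⁻⁸ N⁻¹.
So P = 0.0003007 / 1.719×10⁻⁸ = 17.49 kN.
σ_{titanium alloy} = P/A₂ = 17490/800 = 21.86 MPa, tensile.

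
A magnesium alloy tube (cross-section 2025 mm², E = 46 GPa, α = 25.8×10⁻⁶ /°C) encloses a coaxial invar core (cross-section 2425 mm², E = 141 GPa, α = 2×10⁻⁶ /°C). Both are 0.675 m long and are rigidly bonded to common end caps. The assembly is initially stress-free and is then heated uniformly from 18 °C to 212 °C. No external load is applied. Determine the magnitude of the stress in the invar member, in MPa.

σ ≈ 139 MPa (tensile)

The magnesium alloy has the larger α, so on heating it would change length more than the invar if both were free. The rigid plates force a common final length, so the magnesium alloy is put into compression and the invar into tension, with equal and opposite forces P (no external load).
Equating the net (thermal + elastic) strains gives |α₁ − α₂|·ΔT = P·[1/(A₁E₁) + 1/(A₂E₂)].
|α₁ − α₂|·ΔT = 23.8×10⁻⁶ × 194 = 0.004617.
1/(A₁E₁) + 1/(A₂E₂) = 1/(2025×46×10³) + 1/(2425×141×10³) = 1.366×10⁻⁸ N⁻¹.
So P = 0.004617 / 1.366×10⁻⁸ = 338 kN.
σ_{invar} = P/A₂ = 338000/2425 = 139.4 MPa, tensile.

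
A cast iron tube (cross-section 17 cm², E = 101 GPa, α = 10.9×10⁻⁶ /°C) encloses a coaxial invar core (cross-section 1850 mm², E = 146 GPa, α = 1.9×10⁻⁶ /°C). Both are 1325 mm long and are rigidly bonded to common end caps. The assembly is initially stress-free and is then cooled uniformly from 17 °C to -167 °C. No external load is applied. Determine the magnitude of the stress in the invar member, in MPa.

σ ≈ 94 MPa (compressive)

Both members must finish at the same length. With the larger α, the cast iron tends to over-contract; the plates restrain it, putting the cast iron in tension and the invar in compression. With no external load the two internal forces are equal and opposite, magnitude P.
Compatibility of the two members (thermal + elastic change equal): (α₁ − α₂)ΔT = P·[1/(A₁E₁) + 1/(A₂E₂)].
|α₁ − α₂|·ΔT = 9×10⁻⁶ × 184 = 0.001656.
1/(A₁E₁) + 1/(A₂E₂) = 1/(1700×101×10³) + 1/(1850×146×10³) = 9.526×10⁻⁹ N⁻¹.
P = 0.001656 / 9.526×10⁻⁹ = 173800 N = 173.8 kN.
σ_{invar} = P/A₂ = 173800/1850 = 93.96 MPa, compressive.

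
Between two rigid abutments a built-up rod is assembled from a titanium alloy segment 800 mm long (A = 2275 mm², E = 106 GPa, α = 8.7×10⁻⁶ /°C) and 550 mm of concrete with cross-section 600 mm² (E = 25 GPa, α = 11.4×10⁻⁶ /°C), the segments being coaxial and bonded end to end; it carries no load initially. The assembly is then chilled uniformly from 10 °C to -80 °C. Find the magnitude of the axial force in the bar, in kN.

With the walls removed the bar would change length by δ_free = Σ αᵢΔT Lᵢ = 8.7×10⁻⁶×90×800 + 11.4×10⁻⁶×90×550 = 1.191 mm.
The rigid supports impose zero overall length change; the single axial force P common to all segments must satisfy P Σ Lᵢ/(AᵢEᵢ) = δ_free.
Σ Lᵢ/(AᵢEᵢ) = 800/(2275×106×10³) + 550/(600×25×10³) = 3.998×10⁻⁵ mm/N.
Hence P = δ_free / Σ(L/AE) = 1.191/3.998×10⁻⁵ = 29.78 kN (tensile).

P ≈ 29.8 kN (tensile)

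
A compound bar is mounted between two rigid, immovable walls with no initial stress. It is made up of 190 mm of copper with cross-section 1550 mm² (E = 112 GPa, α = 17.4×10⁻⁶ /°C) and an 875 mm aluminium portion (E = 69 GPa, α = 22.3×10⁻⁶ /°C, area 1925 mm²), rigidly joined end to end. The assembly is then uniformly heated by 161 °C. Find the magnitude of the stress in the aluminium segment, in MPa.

σ ≈ 248 MPa (compressive)

Free thermal expansion of the whole bar: Σ αᵢΔT Lᵢ = 17.4×10⁻⁶×161×190 + 22.3×10⁻⁶×161×875 = 3.674 mm.
The rigid supports impose zero overall length change; the single axial force P common to all segments must satisfy P Σ Lᵢ/(AᵢEᵢ) = δ_free.
The series flexibility is Σ Lᵢ/(AᵢEᵢ) = 190/(1550×112×10³) + 875/(1925×69×10³) = 7.682×10⁻⁶ mm/N.
So P = 3.674 / 7.682×10⁻⁶ = 478.2 kN, compressive.
σ_{aluminium} = P / A = 478200 / 1925 = 248.4 MPa.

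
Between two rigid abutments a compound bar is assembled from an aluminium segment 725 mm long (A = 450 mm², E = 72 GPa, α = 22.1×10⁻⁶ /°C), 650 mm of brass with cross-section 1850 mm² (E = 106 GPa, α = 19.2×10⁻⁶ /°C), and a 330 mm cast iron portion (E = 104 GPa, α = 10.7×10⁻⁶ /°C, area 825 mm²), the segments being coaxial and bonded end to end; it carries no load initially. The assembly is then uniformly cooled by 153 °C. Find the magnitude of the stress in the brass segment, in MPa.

If the supports were absent, the total length change would be Σ αᵢΔT Lᵢ = 22.1×10⁻⁶×153×725 + 19.2×10⁻⁶×153×650 + 10.7×10⁻⁶×153×330 = 4.901 mm.
The rigid supports impose zero overall length change; the single axial force P common to all segments must satisfy P Σ Lᵢ/(AᵢEᵢ) = δ_free.
The series flexibility is Σ Lᵢ/(AᵢEᵢ) = 725/(450×72×10³) + 650/(1850×106×10³) + 330/(825×104×10³) = 2.954×10⁻⁵ mm/N.
So P = 4.901 / 2.954×10⁻⁵ = 165.9 kN, tensile.
σ_{brass} = P / A = 165900 / 1850 = 89.69 MPa.

σ ≈ 89.7 MPa (tensile)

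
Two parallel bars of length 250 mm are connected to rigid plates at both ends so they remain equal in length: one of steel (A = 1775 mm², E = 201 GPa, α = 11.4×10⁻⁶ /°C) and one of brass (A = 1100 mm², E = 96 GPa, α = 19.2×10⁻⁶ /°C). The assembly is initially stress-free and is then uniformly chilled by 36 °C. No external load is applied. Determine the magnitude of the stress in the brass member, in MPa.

The brass has the larger α, so on cooling it would change length more than the steel if both were free. The rigid plates force a common final length, so the brass is put into tension and the steel into compression, with equal and opposite forces P (no external load).
Equating the net (thermal + elastic) strains gives |α₁ − α₂|·ΔT = P·[1/(A₁E₁) + 1/(A₂E₂)].
|α₁ − α₂|·ΔT = 7.8×10⁻⁶ × 36 = 0.0002808.
1/(A₁E₁) + 1/(A₂E₂) = 1/(1775×201×10³) + 1/(1100×96×10³) = 1.227×10⁻⁸ N⁻¹.
P = 0.0002808 / 1.227×10⁻⁸ = 22880 N = 22.88 kN.
σ_{brass} = P/A₂ = 22880/1100 = 20.8 MPa, tensile.

σ ≈ 20.8 MPa (tensile)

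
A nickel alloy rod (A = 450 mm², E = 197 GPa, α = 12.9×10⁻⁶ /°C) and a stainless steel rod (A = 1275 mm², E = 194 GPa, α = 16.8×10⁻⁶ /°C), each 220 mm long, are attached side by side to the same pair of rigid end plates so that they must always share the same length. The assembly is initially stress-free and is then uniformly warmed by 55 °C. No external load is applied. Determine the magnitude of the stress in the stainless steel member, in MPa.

σ ≈ 11 MPa (compressive)

Equilibrium of a rigid end plate with no external load gives equal and opposite internal forces ±P in the two members. Since α_{stainless steel} > α_{nickel alloy}, heating drives the stainless steel into compression and the nickel alloy into tension.
Setting the final lengths equal and cancelling L: (α₁ − α₂)ΔT = P/(A₁E₁) + P/(A₂E₂).
|α₁ − α₂|·ΔT = 3.9×10⁻⁶ × 55 = 0.0002145.
1/(A₁E₁) + 1/(A₂E₂) = 1/(450×197×10³) + 1/(1275×194×10³) = 1.532×10⁻⁸ N⁻¹.
So P = 0.0002145 / 1.532×10⁻⁸ = 14 kN.
σ_{stainless steel} = P/A₂ = 14000/1275 = 10.98 MPa, compressive.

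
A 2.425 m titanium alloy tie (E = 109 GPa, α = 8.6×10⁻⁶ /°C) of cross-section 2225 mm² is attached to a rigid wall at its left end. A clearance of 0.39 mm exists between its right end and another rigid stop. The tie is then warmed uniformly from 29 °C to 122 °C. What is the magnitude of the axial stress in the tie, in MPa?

σ ≈ 69.6 MPa (compressive)

Free thermal elongation = αΔT L = 8.6×10⁻⁶ × 93 × 2425 = 1.94 mm.
The gap closes (δ_free > 0.39 mm) and the wall then resists a further 1.94 − 0.39 = 1.55 mm of expansion.
Compatibility: PL/(AE) = 1.55 mm, so σ = P/A = E × (1.55/2425) = 69.65 MPa.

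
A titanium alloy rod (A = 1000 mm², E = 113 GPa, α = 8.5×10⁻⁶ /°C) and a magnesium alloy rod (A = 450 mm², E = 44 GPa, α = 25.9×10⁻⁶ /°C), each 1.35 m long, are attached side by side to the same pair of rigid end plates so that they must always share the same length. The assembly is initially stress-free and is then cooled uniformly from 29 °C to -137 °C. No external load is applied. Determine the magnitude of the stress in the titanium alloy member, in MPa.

Equilibrium of a rigid end plate with no external load gives equal and opposite internal forces ±P in the two members. Since α_{magnesium alloy} > α_{titanium alloy}, cooling drives the magnesium alloy into tension and the titanium alloy into compression.
Equating the net (thermal + elastic) strains gives |α₁ − α₂|·ΔT = P·[1/(A₁E₁) + 1/(A₂E₂)].
|α₁ − α₂|·ΔT = 17.4×10⁻⁶ × 166 = 0.002888.
1/(A₁E₁) + 1/(A₂E₂) = 1/(1000×113×10³) + 1/(450×44×10³) = 5.935×10⁻⁸ N⁻¹.
So P = 0.002888 / 5.935×10⁻⁸ = 48.66 kN.
σ_{titanium alloy} = P/A₁ = 48660/1000 = 48.66 MPa, compressive.

σ ≈ 48.7 MPa (compressive)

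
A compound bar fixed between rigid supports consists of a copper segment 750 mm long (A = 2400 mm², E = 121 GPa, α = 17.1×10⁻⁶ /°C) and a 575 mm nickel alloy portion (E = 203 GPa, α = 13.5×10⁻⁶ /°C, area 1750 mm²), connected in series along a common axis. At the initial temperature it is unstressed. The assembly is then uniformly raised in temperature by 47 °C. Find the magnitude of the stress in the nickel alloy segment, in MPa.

σ ≈ 132 MPa (compressive)

If the supports were absent, the total length change would be Σ αᵢΔT Lᵢ = 17.1×10⁻⁶×47×750 + 13.5×10⁻⁶×47×575 = 0.9676 mm.
The rigid supports impose zero overall length change; the single axial force P common to all segments must satisfy P Σ Lᵢ/(AᵢEᵢ) = δ_free.
Σ Lᵢ/(AᵢEᵢ) = 750/(2400×121×10³) + 575/(1750×203×10³) = 4.201×10⁻⁶ mm/N.
So P = 0.9676 / 4.201×10⁻⁶ = 230.3 kN, compressive.
σ_{nickel alloy} = P / A = 230300 / 1750 = 131.6 MPa.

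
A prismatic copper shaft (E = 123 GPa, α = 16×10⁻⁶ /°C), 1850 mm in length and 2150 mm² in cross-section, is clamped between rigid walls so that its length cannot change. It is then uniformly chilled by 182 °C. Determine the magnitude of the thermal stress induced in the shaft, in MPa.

Because both ends are immovable the net strain is zero, and the suppressed thermal strain is αΔT = 16×10⁻⁶ × 182 = 2912×10⁻⁶.
Hence σ = E·αΔT = 123×10³ × 2912×10⁻⁶ = 358.2 MPa, tensile.

σ ≈ 358 MPa (tensile)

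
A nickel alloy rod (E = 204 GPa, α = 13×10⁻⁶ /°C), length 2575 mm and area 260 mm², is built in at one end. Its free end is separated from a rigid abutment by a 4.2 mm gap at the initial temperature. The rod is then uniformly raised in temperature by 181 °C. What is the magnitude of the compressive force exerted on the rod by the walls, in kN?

Free thermal elongation = αΔT L = 13×10⁻⁶ × 181 × 2575 = 6.059 mm.
The gap closes (δ_free > 4.2 mm) and the wall then resists a further 6.059 − 4.2 = 1.859 mm of expansion.
So σ = E(δ_free − g)/L = 204×10³ × 1.859/2575 = 147.3 MPa.
Force on the wall = σA = 147.3 × 260 mm² = 38.29 kN.

P ≈ 38.3 kN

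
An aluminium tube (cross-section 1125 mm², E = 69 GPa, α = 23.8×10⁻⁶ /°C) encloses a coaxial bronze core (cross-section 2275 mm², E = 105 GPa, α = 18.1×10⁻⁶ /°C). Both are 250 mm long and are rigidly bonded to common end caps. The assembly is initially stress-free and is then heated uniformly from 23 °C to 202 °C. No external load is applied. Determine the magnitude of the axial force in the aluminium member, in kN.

The aluminium has the larger α, so on heating it would change length more than the bronze if both were free. The rigid plates force a common final length, so the aluminium is put into compression and the bronze into tension, with equal and opposite forces P (no external load).
Equating the net (thermal + elastic) strains gives |α₁ − α₂|·ΔT = P·[1/(A₁E₁) + 1/(A₂E₂)].
|α₁ − α₂|·ΔT = 5.7×10⁻⁶ × 179 = 0.00102.
1/(A₁E₁) + 1/(A₂E₂) = 1/(1125×69×10³) + 1/(2275×105×10³) = 1.707×10⁻⁸ N⁻¹.
So P = 0.00102 / 1.707×10⁻⁸ = 59.78 kN.

P ≈ 59.8 kN (compressive in the aluminium)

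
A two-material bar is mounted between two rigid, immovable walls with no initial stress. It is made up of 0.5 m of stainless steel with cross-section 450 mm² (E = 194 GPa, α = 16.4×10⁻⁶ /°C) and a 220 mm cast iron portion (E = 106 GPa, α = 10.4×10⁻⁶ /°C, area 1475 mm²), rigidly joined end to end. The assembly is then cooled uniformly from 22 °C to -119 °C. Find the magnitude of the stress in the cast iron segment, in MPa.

σ ≈ 141 MPa (tensile)

With the walls removed the bar would change length by δ_free = Σ αᵢΔT Lᵢ = 16.4×10⁻⁶×141×500 + 10.4×10⁻⁶×141×220 = 1.479 mm.
The walls prevent any net length change, so an axial force P (same in every segment) develops. Compatibility: P · Σ Lᵢ/(AᵢEᵢ) = δ_free.
Σ Lᵢ/(AᵢEᵢ) = 500/(450×194×10³) + 220/(1475×106×10³) = 7.134×10⁻⁶ mm/N.
Hence P = δ_free / Σ(L/AE) = 1.479/7.134×10⁻⁶ = 207.3 kN (tensile).
σ_{cast iron} = P / A = 207300 / 1475 = 140.5 MPa.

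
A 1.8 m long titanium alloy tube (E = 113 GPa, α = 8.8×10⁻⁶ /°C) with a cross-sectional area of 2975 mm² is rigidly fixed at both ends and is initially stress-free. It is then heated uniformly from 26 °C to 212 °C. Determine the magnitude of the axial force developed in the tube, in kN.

P ≈ 550 kN (compressive)

With zero net strain, σ = E·αΔT = 113 GPa × 8.8×10⁻⁶ × 186 = 185 MPa.
Axial force P = σA = 185 × 2975 = 550300 N = 550.3 kN, compressive.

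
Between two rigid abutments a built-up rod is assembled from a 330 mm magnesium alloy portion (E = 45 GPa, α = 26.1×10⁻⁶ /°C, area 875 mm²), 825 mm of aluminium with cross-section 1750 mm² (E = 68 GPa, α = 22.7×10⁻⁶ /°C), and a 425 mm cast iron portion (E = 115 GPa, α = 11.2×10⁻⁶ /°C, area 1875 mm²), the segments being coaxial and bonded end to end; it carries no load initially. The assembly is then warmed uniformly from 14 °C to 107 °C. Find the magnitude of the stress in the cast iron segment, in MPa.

σ ≈ 92.1 MPa (compressive)

If the supports were absent, the total length change would be Σ αᵢΔT Lᵢ = 26.1×10⁻⁶×93×330 + 22.7×10⁻⁶×93×825 + 11.2×10⁻⁶×93×425 = 2.985 mm.
The walls prevent any net length change, so an axial force P (same in every segment) develops. Compatibility: P · Σ Lᵢ/(AᵢEᵢ) = δ_free.
Σ Lᵢ/(AᵢEᵢ) = 330/(875×45×10³) + 825/(1750×68×10³) + 425/(1875×115×10³) = 1.728×10⁻⁵ mm/N.
So P = 2.985 / 1.728×10⁻⁵ = 172.7 kN, compressive.
σ_{cast iron} = P / A = 172700 / 1875 = 92.12 MPa.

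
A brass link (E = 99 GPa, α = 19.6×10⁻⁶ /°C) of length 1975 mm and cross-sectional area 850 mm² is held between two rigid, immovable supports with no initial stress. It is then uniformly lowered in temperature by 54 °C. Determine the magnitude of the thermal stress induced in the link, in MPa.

σ ≈ 105 MPa (tensile)

With length fixed, the mechanical strain must cancel the thermal strain αΔT = 19.6×10⁻⁶ × 54 = 1058.4×10⁻⁶.
σ = EαΔT = 99×10³ × 19.6×10⁻⁶ × 54 = 104.8 MPa (tensile; the link is trying to contract).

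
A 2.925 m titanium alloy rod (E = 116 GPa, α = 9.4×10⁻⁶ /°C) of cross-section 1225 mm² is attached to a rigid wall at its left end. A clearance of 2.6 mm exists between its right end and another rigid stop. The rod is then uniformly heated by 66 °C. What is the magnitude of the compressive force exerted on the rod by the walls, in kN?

Unrestrained expansion: δ_free = αΔT L = 9.4×10⁻⁶ × 66 × 2925 = 1.815 mm.
This is smaller than the 2.6 mm clearance, so the rod expands freely without reaching the stop — the stress is zero.

P ≈ 0 kN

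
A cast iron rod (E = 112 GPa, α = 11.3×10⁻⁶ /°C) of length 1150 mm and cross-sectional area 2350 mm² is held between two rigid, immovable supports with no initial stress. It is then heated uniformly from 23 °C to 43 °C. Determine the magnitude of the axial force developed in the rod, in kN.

Full restraint means ε = 0, so the stress is σ = EαΔT = 112×10³ × 11.3×10⁻⁶ × 20 = 25.31 MPa.
Then P = σA = 25.31 × 2350 mm² = 59.48 kN, compressive.

P ≈ 59.5 kN (compressive)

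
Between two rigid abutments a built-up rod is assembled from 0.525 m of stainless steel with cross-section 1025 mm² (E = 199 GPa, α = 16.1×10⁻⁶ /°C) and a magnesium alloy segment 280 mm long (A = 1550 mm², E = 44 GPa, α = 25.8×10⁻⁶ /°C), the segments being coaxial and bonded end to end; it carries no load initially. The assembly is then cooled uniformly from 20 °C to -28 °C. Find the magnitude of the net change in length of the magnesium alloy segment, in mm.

Free thermal contraction of the whole bar: Σ αᵢΔT Lᵢ = 16.1×10⁻⁶×48×525 + 25.8×10⁻⁶×48×280 = 0.7525 mm.
Since the ends are fixed, an axial force P builds up, equal in every segment, with P · Σ Lᵢ/(AᵢEᵢ) = δ_free.
The series flexibility is Σ Lᵢ/(AᵢEᵢ) = 525/(1025×199×10³) + 280/(1550×44×10³) = 6.679×10⁻⁶ mm/N.
Hence P = δ_free / Σ(L/AE) = 0.7525/6.679×10⁻⁶ = 112.7 kN (tensile).
For the magnesium alloy segment, free thermal change = 25.8×10⁻⁶×48×280 = 0.3468 mm and elastic change from P = 112700×280/(1550×44×10³) = 0.4625 mm; these oppose, so the net change is 0.116 mm (segment lengthens).

|ΔL| ≈ 0.116 mm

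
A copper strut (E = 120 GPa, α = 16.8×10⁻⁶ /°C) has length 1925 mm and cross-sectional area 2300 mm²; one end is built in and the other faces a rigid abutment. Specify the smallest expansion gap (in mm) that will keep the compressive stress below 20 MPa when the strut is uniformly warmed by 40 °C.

With no wall the strut would lengthen by αΔT L = 16.8×10⁻⁶ × 40 × 1925 = 1.294 mm.
At the allowable stress the elastic shortening the wall may impose is σL/E = 20 × 1925 / (120×10³) = 0.3208 mm.
The gap must absorb the remainder: g_min = 1.294 − 0.3208 = 0.9728 mm.

g ≈ 0.973 mm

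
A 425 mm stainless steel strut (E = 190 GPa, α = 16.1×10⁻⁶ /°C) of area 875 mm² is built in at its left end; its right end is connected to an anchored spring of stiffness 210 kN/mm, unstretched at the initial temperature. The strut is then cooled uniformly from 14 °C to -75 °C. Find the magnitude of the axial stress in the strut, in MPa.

σ ≈ 95.1 MPa (tensile)

The unrestrained thermal change is αΔT L = 16.1×10⁻⁶ × 89 × 425 = 0.609 mm.
With a force P in the spring, the elastic change of the strut is PL/(AE) and that of the spring is P/k; compatibility requires their sum to equal δ_free.
P [ L/(AE) + 1/k ] = δ_free → P [ 425/(875×190×10³) + 1/(210×10³) ] = 0.609.
P = 0.609 / 7.318×10⁻⁶ = 83210 N.
σ = P/A = 83210/875 = 95.1 MPa.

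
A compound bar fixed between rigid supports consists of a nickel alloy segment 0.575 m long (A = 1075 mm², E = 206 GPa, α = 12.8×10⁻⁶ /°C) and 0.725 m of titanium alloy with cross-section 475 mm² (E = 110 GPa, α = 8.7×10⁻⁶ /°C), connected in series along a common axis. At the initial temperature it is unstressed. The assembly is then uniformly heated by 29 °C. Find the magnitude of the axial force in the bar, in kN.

With the walls removed the bar would change length by δ_free = Σ αᵢΔT Lᵢ = 12.8×10⁻⁶×29×575 + 8.7×10⁻⁶×29×725 = 0.3964 mm.
Since the ends are fixed, an axial force P builds up, equal in every segment, with P · Σ Lᵢ/(AᵢEᵢ) = δ_free.
The series flexibility is Σ Lᵢ/(AᵢEᵢ) = 575/(1075×206×10³) + 725/(475×110×10³) = 1.647×10⁻⁵ mm/N.
Hence P = δ_free / Σ(L/AE) = 0.3964/1.647×10⁻⁵ = 24.06 kN (compressive).

P ≈ 24.1 kN (compressive)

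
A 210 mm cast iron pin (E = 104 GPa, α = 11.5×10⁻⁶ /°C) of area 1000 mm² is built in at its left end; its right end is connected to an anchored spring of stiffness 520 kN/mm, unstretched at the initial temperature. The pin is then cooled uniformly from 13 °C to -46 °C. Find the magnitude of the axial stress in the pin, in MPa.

The unrestrained thermal change is αΔT L = 11.5×10⁻⁶ × 59 × 210 = 0.1425 mm.
Let P be the tensile force in the spring. The pin extends elastically by PL/(AE) and the spring stretches by P/k; together these equal δ_free.
So P = δ_free / [L/(AE) + 1/k] = 0.1425 / [ 210/(1000×104×10³) + 1/(520×10³) ].
P = 0.1425 / 3.942×10⁻⁶ = 36140 N.
σ = P/A = 36140/1000 = 36.14 MPa.

σ ≈ 36.1 MPa (tensile)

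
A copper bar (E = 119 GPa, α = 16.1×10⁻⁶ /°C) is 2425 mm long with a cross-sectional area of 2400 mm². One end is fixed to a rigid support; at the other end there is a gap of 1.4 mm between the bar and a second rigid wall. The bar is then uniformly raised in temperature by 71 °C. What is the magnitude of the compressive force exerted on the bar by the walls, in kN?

P ≈ 162 kN

If the wall were absent the bar would grow by αΔT L = 16.1×10⁻⁶ × 71 × 2425 = 2.772 mm.
The gap closes (δ_free > 1.4 mm) and the wall then resists a further 2.772 − 1.4 = 1.372 mm of expansion.
So σ = E(δ_free − g)/L = 119×10³ × 1.372/2425 = 67.33 MPa.
Force on the wall = σA = 67.33 × 2400 mm² = 161.6 kN.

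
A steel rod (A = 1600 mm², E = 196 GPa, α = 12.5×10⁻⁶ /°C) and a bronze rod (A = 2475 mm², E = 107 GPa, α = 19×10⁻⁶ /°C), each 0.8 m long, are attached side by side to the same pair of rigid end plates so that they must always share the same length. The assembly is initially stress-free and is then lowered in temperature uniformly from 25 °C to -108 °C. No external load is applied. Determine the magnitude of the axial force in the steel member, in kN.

The bronze has the larger α, so on cooling it would change length more than the steel if both were free. The rigid plates force a common final length, so the bronze is put into tension and the steel into compression, with equal and opposite forces P (no external load).
Setting the final lengths equal and cancelling L: (α₁ − α₂)ΔT = P/(A₁E₁) + P/(A₂E₂).
|α₁ − α₂|·ΔT = 6.5×10⁻⁶ × 133 = 0.0008645.
1/(A₁E₁) + 1/(A₂E₂) = 1/(1600×196×10³) + 1/(2475×107×10³) = 6.965×10⁻⁹ N⁻¹.
So P = 0.0008645 / 6.965×10⁻⁹ = 124.1 kN.

P ≈ 124 kN (compressive in the steel)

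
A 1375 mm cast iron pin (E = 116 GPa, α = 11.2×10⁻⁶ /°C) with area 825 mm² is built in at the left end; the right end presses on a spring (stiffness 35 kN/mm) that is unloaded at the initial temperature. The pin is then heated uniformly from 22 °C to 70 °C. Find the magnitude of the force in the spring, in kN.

P ≈ 17.2 kN

If the spring were absent the pin would lengthen by αΔT L = 11.2×10⁻⁶ × 48 × 1375 = 0.7392 mm.
With a force P in the spring, the elastic change of the pin is PL/(AE) and that of the spring is P/k; compatibility requires their sum to equal δ_free.
So P = δ_free / [L/(AE) + 1/k] = 0.7392 / [ 1375/(825×116×10³) + 1/(35×10³) ].
P = 0.7392 / 4.294×10⁻⁵ = 17220 N.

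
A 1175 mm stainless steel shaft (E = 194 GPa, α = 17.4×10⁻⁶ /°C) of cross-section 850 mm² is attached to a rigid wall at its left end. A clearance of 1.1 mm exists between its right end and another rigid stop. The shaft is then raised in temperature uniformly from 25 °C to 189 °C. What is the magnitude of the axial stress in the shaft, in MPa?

σ ≈ 372 MPa (compressive)

Free thermal elongation = αΔT L = 17.4×10⁻⁶ × 164 × 1175 = 3.353 mm.
This exceeds the 1.1 mm gap, so the wall pushes back. The portion of expansion that must be recovered elastically is δ_free − gap = 3.353 − 1.1 = 2.253 mm.
So σ = E(δ_free − g)/L = 194×10³ × 2.253/1175 = 372 MPa.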